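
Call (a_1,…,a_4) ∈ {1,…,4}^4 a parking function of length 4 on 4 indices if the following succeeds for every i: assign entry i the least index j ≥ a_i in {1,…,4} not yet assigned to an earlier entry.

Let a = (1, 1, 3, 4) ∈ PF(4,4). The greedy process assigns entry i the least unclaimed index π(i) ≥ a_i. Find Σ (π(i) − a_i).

1

Σπ = 4·5/2 = 10 (π permutes [4]); Σa = 1+1+3+4 = 9; disp = 10−9 = 1.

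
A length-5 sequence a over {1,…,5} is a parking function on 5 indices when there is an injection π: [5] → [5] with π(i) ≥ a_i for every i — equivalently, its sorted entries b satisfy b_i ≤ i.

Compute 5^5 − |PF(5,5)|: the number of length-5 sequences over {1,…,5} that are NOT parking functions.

#PF = (6−5)·6^(5−1) = 1·1296 = 1296 (Konheim–Weiss)
One tuple (1,5,1,4,5) → sorted (1,1,4,5,5): b_3=4>3, not a PF.
5^5 − 1296 = 3125 − 1296 = 1829

1829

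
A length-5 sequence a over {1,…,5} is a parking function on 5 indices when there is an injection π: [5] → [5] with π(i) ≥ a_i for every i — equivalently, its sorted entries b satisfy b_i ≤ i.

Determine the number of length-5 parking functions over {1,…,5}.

1296

|PF| = (5+1−5)·(5+1)^{5−1} = 1 · 1296 = 1296 (Pollak)
E.g. (1,1,3,1,1) → sorted (1,1,1,1,3): b_i ≤ i ∀i, a PF.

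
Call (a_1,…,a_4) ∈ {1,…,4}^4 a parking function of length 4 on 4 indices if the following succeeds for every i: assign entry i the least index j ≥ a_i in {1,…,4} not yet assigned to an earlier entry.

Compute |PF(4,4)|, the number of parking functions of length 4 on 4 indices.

125

|PF| = (5−4)·5^(4−1) = 1×125 = 125 [KW]
Check (2,1,1,4) → sorted (1,1,2,4): b_i ≤ i ∀i, a PF.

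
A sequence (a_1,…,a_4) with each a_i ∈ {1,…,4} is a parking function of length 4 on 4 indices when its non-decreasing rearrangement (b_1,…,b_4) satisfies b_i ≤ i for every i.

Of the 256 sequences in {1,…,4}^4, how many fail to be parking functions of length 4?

131

#PF = (5−4)·5^(4−1) = 1·125 = 125
Example (4,4,3,3) → sorted (3,3,4,4): b_1=3>1, not a PF.
Total 256; non-PF = 256−125 = 131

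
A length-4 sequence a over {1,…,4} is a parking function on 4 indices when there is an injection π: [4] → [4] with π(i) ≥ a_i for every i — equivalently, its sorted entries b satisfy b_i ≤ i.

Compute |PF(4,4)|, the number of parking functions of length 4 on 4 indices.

|PF| = (4+1−4)·(4+1)^{4−1} = 1 · 125 = 125 (Pollak)
Check (2,3,1,4) → sorted (1,2,3,4): b_i ≤ i ∀i, a PF.

125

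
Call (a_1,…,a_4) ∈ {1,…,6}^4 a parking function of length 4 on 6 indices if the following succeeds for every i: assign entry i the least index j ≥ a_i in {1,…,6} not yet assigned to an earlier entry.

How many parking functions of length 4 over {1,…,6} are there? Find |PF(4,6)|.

1029

#PF = (6+1−4)·(6+1)^{4−1} = 3·343 = 1029
Example (4,1,1,1) → sorted (1,1,1,4): b_i ≤ 2+i ∀i, a PF.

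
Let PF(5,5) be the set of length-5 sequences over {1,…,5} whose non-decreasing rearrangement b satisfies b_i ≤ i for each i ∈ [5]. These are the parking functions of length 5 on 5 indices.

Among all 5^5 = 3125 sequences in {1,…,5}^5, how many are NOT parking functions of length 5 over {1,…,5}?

Count = 1·6^4 = 1 · 1296 = 1296 (Konheim–Weiss)
One tuple (2,5,4,3,5) → sorted (2,3,4,5,5): b_1=2>1, not a PF.
So 3125 − 1296 = 1829 fail.

1829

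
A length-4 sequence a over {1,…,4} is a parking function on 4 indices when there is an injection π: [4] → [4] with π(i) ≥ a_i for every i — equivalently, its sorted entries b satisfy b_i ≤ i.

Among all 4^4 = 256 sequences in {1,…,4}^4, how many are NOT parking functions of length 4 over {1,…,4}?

Count = (4−4+1)·(4+1)^(4−1) = 1·125 = 125
Check (4,2,3,4) → sorted (2,3,4,4): b_1=2>1, not a PF.
4^4 − 125 = 256 − 125 = 131

131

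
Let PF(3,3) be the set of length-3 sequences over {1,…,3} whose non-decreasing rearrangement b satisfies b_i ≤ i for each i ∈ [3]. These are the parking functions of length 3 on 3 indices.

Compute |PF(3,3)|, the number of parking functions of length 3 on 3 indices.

Count = (3−3+1)·(3+1)^(3−1) = 1 · 16 = 16 [KW]
Check (1,1,3) → sorted (1,1,3): b_i ≤ i ∀i, a PF.

16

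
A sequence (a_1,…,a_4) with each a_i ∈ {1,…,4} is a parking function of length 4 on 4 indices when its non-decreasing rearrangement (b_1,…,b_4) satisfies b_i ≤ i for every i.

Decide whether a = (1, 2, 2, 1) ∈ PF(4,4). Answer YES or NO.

YES

Order a: b = (1, 1, 2, 2).
  b_1=1 ≤ 1
  b_2=1 ≤ 2
  b_3=2 ≤ 3
  b_4=2 ≤ 4
All bounds hold ⇒ YES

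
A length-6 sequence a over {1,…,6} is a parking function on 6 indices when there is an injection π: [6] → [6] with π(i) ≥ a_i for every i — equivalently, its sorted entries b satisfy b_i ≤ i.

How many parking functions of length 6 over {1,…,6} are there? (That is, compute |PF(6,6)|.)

16807

Count = (6−6+1)·(6+1)^(6−1) = 1×16807 = 16807 (Konheim–Weiss)
Check (3,3,1,5,6,2) → sorted (1,2,3,3,5,6): b_i ≤ i ∀i, a PF.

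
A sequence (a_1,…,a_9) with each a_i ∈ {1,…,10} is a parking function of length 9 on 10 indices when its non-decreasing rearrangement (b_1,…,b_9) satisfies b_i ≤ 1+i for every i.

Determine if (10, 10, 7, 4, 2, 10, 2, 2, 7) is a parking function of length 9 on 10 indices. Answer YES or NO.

NO

Sorted: b = (2, 2, 2, 4, 7, 7, 10, 10, 10).
  b_1=2 ≤ 2
  b_2=2 ≤ 3
  b_3=2 ≤ 4
  b_4=4 ≤ 5
  b_5=7 > 6
  fails at i=5 ⇒ NO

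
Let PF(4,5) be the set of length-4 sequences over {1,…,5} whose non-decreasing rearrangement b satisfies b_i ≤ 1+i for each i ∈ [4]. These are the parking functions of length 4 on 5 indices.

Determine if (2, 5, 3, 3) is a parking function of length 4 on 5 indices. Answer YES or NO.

Rearranged: b = (2, 3, 3, 5).
  b_1=2 ≤ 2
  b_2=3 ≤ 3
  b_3=3 ≤ 4
  b_4=5 ≤ 5
All bounds hold ⇒ YES

YES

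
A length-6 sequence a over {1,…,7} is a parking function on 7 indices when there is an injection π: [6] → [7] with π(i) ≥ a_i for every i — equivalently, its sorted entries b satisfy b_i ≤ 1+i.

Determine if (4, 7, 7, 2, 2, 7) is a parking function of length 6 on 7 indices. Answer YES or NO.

Order a: b = (2, 2, 4, 7, 7, 7).
  b_1=2 ≤ 2
  b_2=2 ≤ 3
  b_3=4 ≤ 4
  b_4=7 > 5
  fails at i=4 ⇒ NO

NO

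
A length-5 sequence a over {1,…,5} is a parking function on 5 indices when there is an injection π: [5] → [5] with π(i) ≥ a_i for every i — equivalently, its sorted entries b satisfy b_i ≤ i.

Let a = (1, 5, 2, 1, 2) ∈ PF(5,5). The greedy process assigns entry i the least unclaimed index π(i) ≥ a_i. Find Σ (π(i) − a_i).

4

Σπ(i) = 1+…+5 = 15; Σa = 1+5+2+1+2 = 11; disp = 15−11 = 4.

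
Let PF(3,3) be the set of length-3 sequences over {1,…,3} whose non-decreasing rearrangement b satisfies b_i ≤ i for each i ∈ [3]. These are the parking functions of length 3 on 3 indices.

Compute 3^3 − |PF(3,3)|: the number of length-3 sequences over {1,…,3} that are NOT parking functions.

#PF = (3−3+1)·(3+1)^(3−1) = 1×16 = 16 (Pollak)
Check (3,3,3) → sorted (3,3,3): b_1=3>1, not a PF.
So 27 − 16 = 11 fail.

11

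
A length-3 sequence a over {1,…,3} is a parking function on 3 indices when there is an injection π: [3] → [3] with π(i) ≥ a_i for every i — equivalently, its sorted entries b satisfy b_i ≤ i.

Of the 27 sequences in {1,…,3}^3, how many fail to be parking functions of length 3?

11

#PF = (4−3)·4^(3−1) = 1×16 = 16 [KW]
Check (3,3,2) → sorted (2,3,3): b_1=2>1, not a PF.
Total 27; non-PF = 27−16 = 11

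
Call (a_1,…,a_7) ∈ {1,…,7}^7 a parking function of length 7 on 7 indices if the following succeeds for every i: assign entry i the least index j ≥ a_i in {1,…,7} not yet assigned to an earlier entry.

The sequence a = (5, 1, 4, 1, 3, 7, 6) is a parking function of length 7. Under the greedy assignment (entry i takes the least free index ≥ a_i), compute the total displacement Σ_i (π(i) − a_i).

Σπ(i) = 1+…+7 = 28; Σa = 5+1+4+1+3+7+6 = 27; disp = 28−27 = 1.

1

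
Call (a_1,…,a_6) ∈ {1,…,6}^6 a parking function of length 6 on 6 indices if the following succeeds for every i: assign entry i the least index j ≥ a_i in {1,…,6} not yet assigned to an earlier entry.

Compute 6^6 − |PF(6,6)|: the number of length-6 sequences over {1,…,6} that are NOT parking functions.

29849

#PF = (7−6)·7^(6−1) = 1×16807 = 16807 (Pollak)
Check (6,6,6,2,4,6) → sorted (2,4,6,6,6,6): b_1=2>1, not a PF.
6^6 − 16807 = 46656 − 16807 = 29849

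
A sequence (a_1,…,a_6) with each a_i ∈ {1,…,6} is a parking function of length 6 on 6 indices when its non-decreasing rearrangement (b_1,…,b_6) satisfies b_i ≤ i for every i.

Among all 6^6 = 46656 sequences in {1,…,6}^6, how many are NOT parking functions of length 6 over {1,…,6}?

29849

Count = (6−6+1)·(6+1)^(6−1) = 1×16807 = 16807 [KW]
E.g. (6,3,6,6,6,2) → sorted (2,3,6,6,6,6): b_1=2>1, not a PF.
Total 46656; non-PF = 46656−16807 = 29849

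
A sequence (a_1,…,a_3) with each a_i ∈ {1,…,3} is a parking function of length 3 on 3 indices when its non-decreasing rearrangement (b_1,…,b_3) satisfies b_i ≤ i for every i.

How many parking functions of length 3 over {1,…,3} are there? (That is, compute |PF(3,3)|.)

#PF = (4−3)·4^(3−1) = 1 · 16 = 16 (Konheim–Weiss)
E.g. (2,2,1) → sorted (1,2,2): b_i ≤ i ∀i, a PF.

16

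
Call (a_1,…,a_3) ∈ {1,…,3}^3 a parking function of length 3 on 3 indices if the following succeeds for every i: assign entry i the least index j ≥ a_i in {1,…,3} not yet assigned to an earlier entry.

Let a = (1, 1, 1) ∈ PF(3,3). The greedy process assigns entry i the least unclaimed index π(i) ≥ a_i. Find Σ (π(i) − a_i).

Σπ(i) = 1+…+3 = 6; Σa = 1+1+1 = 3; disp = 6−3 = 3.

3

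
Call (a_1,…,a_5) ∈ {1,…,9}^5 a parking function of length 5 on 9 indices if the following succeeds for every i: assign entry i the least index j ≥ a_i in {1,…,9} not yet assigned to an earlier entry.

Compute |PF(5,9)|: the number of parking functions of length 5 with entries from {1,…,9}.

50000

#PF = (10−5)·10^(5−1) = 5 · 10000 = 50000 (Pollak)
Check (9,1,1,5,5) → sorted (1,1,5,5,9): b_i ≤ 4+i ∀i, a PF.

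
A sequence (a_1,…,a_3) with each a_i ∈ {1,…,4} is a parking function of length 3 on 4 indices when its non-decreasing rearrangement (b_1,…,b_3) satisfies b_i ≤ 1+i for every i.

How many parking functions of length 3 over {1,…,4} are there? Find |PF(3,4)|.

50

|PF(3,4)| = 2·5^2 = 2·25 = 50 (Pollak)
Example (2,1,1) → sorted (1,1,2): b_i ≤ 1+i ∀i, a PF.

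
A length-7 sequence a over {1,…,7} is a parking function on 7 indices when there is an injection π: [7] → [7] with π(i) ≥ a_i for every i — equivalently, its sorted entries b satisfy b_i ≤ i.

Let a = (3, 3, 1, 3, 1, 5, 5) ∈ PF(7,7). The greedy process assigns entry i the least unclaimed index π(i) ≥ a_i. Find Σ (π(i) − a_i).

7

Σπ = 28 ({1..7} each once); Σa = 3+3+1+3+1+5+5 = 21; disp = 28−21 = 7.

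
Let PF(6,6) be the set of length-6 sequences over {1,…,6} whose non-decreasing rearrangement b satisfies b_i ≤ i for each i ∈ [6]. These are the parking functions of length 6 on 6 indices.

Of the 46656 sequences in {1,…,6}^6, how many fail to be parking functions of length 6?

#PF = 1·7^5 = 1·16807 = 16807 (Konheim–Weiss)
Example (5,2,5,6,6,5) → sorted (2,5,5,5,6,6): b_1=2>1, not a PF.
So 46656 − 16807 = 29849 fail.

29849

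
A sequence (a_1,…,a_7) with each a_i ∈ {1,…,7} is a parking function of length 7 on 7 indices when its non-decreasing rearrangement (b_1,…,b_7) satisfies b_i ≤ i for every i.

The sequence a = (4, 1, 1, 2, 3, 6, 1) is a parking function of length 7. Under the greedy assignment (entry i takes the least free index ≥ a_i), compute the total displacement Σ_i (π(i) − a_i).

Σπ(i) = 1+…+7 = 28; Σa = 4+1+1+2+3+6+1 = 18; disp = 28−18 = 10.

10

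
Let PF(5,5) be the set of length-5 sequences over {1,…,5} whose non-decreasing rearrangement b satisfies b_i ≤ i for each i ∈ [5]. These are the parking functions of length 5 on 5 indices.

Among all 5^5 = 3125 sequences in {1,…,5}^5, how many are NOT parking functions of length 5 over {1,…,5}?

1829

|PF(5,5)| = 1·6^4 = 1×1296 = 1296 (Pollak)
E.g. (2,4,3,2,5) → sorted (2,2,3,4,5): b_1=2>1, not a PF.
Total 3125; non-PF = 3125−1296 = 1829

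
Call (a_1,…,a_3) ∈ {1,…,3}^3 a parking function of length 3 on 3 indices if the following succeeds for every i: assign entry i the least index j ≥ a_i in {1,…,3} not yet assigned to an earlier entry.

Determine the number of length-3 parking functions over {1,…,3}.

|PF| = (4−3)·4^(3−1) = 1×16 = 16 [KW]
Example (1,2,3) → sorted (1,2,3): b_i ≤ i ∀i, a PF.

16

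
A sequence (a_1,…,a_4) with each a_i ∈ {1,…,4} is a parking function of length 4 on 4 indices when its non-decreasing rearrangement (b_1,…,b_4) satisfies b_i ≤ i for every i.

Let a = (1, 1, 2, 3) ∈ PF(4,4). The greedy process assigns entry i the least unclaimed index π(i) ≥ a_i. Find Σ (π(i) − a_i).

3

Σπ = 10 ({1..4} each once); Σa = 1+1+2+3 = 7; disp = 10−7 = 3.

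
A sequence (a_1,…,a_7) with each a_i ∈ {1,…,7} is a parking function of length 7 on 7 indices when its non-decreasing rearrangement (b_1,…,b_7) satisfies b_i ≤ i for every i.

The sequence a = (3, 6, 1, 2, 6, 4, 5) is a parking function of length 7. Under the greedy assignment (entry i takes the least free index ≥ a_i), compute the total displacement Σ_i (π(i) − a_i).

Σπ = 7·8/2 = 28 (π permutes [7]); Σa = 3+6+1+2+6+4+5 = 27; disp = 28−27 = 1.

1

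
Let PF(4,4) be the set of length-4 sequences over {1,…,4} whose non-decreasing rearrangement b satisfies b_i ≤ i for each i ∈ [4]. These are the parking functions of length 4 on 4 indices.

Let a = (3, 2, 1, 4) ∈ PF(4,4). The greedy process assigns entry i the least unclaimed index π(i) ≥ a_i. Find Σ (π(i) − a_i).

0

Σπ = 4·5/2 = 10 (π permutes [4]); Σa = 3+2+1+4 = 10; disp = 10−10 = 0.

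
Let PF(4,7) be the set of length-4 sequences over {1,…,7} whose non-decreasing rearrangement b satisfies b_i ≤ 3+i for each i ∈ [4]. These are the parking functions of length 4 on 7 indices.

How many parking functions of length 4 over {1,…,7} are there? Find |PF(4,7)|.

Count = (8−4)·8^(4−1) = 4 · 512 = 2048 (Pollak)
One tuple (3,6,5,3) → sorted (3,3,5,6): b_i ≤ 3+i ∀i, a PF.

2048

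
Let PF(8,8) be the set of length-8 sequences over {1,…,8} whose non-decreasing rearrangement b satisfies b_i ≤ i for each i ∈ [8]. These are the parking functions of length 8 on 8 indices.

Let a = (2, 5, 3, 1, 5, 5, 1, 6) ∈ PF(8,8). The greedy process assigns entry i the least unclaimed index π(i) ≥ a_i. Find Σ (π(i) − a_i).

Σπ = 36 ({1..8} each once); Σa = 2+5+3+1+5+5+1+6 = 28; disp = 36−28 = 8.

8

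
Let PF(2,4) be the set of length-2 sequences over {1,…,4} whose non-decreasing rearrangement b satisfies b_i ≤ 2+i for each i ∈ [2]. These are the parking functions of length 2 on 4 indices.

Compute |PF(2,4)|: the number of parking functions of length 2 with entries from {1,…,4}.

15

Count = 3·5^1 = 3·5 = 15 (Konheim–Weiss)
Example (3,4) → sorted (3,4): b_i ≤ 2+i ∀i, a PF.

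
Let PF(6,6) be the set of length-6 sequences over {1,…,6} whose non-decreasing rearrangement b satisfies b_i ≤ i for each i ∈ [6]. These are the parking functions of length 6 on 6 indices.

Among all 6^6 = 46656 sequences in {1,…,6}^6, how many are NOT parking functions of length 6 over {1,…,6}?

29849

Count = 1·7^5 = 1 · 16807 = 16807 (Konheim–Weiss)
E.g. (6,6,4,1,5,1) → sorted (1,1,4,5,6,6): b_3=4>3, not a PF.
Total 46656; non-PF = 46656−16807 = 29849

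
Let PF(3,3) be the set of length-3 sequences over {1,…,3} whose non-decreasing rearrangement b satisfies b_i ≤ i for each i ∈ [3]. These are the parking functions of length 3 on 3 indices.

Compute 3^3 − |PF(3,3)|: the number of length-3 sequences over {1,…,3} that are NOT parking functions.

11

Count = (3−3+1)·(3+1)^(3−1) = 1×16 = 16 (Pollak)
E.g. (3,3,3) → sorted (3,3,3): b_1=3>1, not a PF.
So 27 − 16 = 11 fail.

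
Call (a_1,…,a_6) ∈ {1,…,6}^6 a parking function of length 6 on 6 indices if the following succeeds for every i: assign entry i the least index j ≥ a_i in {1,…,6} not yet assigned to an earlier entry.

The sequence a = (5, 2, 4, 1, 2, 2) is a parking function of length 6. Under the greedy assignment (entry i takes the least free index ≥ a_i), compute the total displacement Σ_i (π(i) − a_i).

Σπ = 21 ({1..6} each once); Σa = 5+2+4+1+2+2 = 16; disp = 21−16 = 5.

5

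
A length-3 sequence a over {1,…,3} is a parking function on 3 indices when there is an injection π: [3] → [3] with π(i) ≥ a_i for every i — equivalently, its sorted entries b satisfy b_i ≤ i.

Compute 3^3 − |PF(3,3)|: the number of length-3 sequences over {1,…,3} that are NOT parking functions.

11

#PF = (3−3+1)·(3+1)^(3−1) = 1·16 = 16 (Konheim–Weiss)
E.g. (2,3,3) → sorted (2,3,3): b_1=2>1, not a PF.
So 27 − 16 = 11 fail.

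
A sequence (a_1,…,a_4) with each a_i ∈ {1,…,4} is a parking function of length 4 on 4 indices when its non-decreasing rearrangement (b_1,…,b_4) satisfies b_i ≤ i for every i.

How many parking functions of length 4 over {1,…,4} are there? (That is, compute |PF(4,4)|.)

|PF| = (5−4)·5^(4−1) = 1·125 = 125 [KW]
E.g. (2,1,1,2) → sorted (1,1,2,2): b_i ≤ i ∀i, a PF.

125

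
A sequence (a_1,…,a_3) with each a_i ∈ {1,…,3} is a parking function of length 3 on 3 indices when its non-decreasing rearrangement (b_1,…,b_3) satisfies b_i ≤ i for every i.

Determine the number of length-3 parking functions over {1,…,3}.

|PF(3,3)| = (3−3+1)·(3+1)^(3−1) = 1 · 16 = 16
Check (2,2,1) → sorted (1,2,2): b_i ≤ i ∀i, a PF.

16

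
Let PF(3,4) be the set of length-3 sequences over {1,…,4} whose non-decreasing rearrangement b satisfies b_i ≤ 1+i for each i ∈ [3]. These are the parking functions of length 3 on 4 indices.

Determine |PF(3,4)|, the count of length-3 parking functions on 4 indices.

Count = 2·5^2 = 2×25 = 50 (Konheim–Weiss)
E.g. (4,1,3) → sorted (1,3,4): b_i ≤ 1+i ∀i, a PF.

50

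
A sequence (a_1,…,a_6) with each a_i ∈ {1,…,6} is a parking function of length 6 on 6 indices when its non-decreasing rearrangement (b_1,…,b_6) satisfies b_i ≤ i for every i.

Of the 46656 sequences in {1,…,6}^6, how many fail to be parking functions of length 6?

29849

|PF(6,6)| = 1·7^5 = 1 · 16807 = 16807 (Konheim–Weiss)
E.g. (6,1,4,6,4,5) → sorted (1,4,4,5,6,6): b_2=4>2, not a PF.
Total 46656; non-PF = 46656−16807 = 29849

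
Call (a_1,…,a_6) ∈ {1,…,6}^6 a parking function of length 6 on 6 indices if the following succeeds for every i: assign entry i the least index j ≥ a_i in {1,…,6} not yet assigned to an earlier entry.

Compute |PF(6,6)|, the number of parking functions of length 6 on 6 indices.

16807

|PF(6,6)| = (6+1−6)·(6+1)^{6−1} = 1×16807 = 16807 (Pollak)
E.g. (1,3,3,2,2,3) → sorted (1,2,2,3,3,3): b_i ≤ i ∀i, a PF.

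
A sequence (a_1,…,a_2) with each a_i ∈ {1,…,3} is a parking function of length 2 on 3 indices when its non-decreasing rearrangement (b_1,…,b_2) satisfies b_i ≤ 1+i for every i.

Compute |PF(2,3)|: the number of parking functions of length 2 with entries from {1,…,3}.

|PF(2,3)| = (3−2+1)·(3+1)^(2−1) = 2×4 = 8 (Pollak)
One tuple (2,1) → sorted (1,2): b_i ≤ 1+i ∀i, a PF.

8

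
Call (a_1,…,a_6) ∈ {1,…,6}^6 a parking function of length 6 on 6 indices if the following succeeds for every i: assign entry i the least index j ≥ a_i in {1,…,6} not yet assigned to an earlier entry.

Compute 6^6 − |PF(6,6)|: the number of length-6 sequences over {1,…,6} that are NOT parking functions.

29849

Count = (7−6)·7^(6−1) = 1 · 16807 = 16807 [KW]
E.g. (1,2,2,6,6,3) → sorted (1,2,2,3,6,6): b_5=6>5, not a PF.
6^6 − 16807 = 46656 − 16807 = 29849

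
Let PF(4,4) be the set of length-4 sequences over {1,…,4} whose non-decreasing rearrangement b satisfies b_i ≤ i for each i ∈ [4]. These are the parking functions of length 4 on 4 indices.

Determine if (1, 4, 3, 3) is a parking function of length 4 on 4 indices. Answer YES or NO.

NO

Order a: b = (1, 3, 3, 4).
  b_1=1 ≤ 1
  b_2=3 > 2
  fails at i=2 ⇒ NO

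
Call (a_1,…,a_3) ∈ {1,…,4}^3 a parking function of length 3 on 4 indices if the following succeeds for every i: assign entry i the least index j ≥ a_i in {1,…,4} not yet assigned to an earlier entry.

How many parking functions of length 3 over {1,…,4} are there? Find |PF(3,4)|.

Count = (5−3)·5^(3−1) = 2 · 25 = 50
One tuple (4,1,1) → sorted (1,1,4): b_i ≤ 1+i ∀i, a PF.

50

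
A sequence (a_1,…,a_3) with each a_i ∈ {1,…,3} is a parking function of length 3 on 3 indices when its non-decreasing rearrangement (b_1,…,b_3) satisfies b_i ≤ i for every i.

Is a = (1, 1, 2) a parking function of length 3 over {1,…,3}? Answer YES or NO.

Order a: b = (1, 1, 2).
  b_1=1 ≤ 1
  b_2=1 ≤ 2
  b_3=2 ≤ 3
All bounds hold ⇒ YES

YES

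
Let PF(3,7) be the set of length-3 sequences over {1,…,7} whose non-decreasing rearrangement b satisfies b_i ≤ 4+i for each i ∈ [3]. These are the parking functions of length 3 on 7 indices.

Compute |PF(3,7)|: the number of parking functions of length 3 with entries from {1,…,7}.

|PF(3,7)| = (7+1−3)·(7+1)^{3−1} = 5·64 = 320 [KW]
E.g. (3,6,7) → sorted (3,6,7): b_i ≤ 4+i ∀i, a PF.

320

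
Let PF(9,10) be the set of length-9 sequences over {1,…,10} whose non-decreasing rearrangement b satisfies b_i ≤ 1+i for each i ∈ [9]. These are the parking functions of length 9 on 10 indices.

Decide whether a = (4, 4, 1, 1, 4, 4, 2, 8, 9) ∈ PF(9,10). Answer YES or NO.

Sorted: b = (1, 1, 2, 4, 4, 4, 4, 8, 9).
  b_1=1 ≤ 2
  b_2=1 ≤ 3
  b_3=2 ≤ 4
  b_4=4 ≤ 5
  b_5=4 ≤ 6
  b_6=4 ≤ 7
  b_7=4 ≤ 8
  b_8=8 ≤ 9
  b_9=9 ≤ 10
All bounds hold ⇒ YES

YES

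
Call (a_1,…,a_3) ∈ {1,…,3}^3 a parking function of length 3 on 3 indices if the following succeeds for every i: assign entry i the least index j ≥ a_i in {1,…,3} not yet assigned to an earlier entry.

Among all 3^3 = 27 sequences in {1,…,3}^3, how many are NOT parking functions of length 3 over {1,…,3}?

11

|PF(3,3)| = 1·4^2 = 1×16 = 16 [KW]
Check (3,3,2) → sorted (2,3,3): b_1=2>1, not a PF.
3^3 − 16 = 27 − 16 = 11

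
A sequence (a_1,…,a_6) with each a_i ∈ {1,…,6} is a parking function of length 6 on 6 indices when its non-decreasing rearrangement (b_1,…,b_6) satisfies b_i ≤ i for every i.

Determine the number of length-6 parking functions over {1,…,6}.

16807

|PF| = 1·7^5 = 1 · 16807 = 16807
Example (1,6,4,2,1,2) → sorted (1,1,2,2,4,6): b_i ≤ i ∀i, a PF.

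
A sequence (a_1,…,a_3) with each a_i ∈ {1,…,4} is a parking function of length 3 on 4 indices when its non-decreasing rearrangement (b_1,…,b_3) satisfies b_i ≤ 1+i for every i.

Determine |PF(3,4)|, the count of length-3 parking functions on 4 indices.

|PF| = (4+1−3)·(4+1)^{3−1} = 2·25 = 50 (Konheim–Weiss)
Example (4,3,2) → sorted (2,3,4): b_i ≤ 1+i ∀i, a PF.

50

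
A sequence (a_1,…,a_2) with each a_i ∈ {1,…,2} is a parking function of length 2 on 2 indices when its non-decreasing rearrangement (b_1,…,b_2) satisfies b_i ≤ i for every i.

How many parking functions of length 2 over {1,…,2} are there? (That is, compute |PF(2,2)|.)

Count = 1·3^1 = 1 · 3 = 3
One tuple (1,2) → sorted (1,2): b_i ≤ i ∀i, a PF.

3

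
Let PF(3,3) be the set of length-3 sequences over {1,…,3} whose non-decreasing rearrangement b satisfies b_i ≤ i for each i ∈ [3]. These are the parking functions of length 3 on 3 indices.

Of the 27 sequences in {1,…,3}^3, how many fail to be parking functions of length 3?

11

|PF| = (3+1−3)·(3+1)^{3−1} = 1·16 = 16 [KW]
One tuple (3,3,2) → sorted (2,3,3): b_1=2>1, not a PF.
3^3 − 16 = 27 − 16 = 11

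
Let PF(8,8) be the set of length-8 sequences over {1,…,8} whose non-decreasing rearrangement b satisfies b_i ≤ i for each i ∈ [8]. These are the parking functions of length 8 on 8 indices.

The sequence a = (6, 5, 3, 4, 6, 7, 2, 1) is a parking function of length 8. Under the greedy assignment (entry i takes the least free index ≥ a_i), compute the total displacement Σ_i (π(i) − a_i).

2

Σπ(i) = 1+…+8 = 36; Σa = 6+5+3+4+6+7+2+1 = 34; disp = 36−34 = 2.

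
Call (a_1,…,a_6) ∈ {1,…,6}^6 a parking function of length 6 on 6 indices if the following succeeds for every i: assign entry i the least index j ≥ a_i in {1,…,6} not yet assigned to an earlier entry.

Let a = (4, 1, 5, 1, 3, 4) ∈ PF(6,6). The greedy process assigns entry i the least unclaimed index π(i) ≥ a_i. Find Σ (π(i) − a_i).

Σπ = 21 ({1..6} each once); Σa = 4+1+5+1+3+4 = 18; disp = 21−18 = 3.

3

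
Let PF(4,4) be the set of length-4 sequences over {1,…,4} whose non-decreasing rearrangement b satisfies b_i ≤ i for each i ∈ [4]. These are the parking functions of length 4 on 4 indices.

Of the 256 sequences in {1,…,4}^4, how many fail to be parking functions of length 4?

131

#PF = (4+1−4)·(4+1)^{4−1} = 1 · 125 = 125 (Pollak)
E.g. (4,4,3,2) → sorted (2,3,4,4): b_1=2>1, not a PF.
So 256 − 125 = 131 fail.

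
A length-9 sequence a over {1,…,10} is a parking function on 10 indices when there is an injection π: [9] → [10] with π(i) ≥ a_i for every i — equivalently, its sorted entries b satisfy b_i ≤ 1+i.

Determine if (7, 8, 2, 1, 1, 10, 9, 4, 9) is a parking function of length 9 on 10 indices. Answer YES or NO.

NO

Order a: b = (1, 1, 2, 4, 7, 8, 9, 9, 10).
  b_1=1 ≤ 2
  b_2=1 ≤ 3
  b_3=2 ≤ 4
  b_4=4 ≤ 5
  b_5=7 > 6
  fails at i=5 ⇒ NO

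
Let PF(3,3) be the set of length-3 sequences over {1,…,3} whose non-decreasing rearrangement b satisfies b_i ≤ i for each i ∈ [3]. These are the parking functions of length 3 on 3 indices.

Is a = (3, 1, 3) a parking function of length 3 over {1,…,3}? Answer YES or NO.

NO

Sorted: b = (1, 3, 3).
  b_1=1 ≤ 1
  b_2=3 > 2
  fails at i=2 ⇒ NO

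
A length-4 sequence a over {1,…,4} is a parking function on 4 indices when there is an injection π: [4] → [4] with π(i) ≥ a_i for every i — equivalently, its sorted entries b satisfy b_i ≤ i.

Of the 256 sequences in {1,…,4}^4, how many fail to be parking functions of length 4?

131

|PF| = (5−4)·5^(4−1) = 1 · 125 = 125 (Pollak)
One tuple (1,4,4,3) → sorted (1,3,4,4): b_2=3>2, not a PF.
4^4 − 125 = 256 − 125 = 131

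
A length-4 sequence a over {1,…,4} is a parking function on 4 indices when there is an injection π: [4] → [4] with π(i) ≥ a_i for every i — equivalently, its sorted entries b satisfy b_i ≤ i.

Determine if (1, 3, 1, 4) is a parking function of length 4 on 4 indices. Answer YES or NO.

Rearranged: b = (1, 1, 3, 4).
  b_1=1 ≤ 1
  b_2=1 ≤ 2
  b_3=3 ≤ 3
  b_4=4 ≤ 4
All bounds hold ⇒ YES

YES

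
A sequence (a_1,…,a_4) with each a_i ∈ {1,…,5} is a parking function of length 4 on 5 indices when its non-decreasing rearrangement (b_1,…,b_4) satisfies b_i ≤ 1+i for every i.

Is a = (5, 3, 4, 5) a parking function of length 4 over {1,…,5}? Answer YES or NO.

Rearranged: b = (3, 4, 5, 5).
  b_1=3 > 2
  fails at i=1 ⇒ NO

NO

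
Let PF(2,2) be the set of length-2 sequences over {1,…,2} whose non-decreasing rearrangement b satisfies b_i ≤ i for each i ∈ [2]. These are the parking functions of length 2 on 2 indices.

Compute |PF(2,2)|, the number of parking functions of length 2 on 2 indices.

|PF| = (2+1−2)·(2+1)^{2−1} = 1×3 = 3 (Konheim–Weiss)
E.g. (2,1) → sorted (1,2): b_i ≤ i ∀i, a PF.

3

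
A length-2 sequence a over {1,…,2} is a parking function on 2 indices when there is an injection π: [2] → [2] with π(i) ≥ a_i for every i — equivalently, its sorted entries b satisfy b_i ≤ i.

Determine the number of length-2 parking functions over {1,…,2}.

|PF(2,2)| = (2+1−2)·(2+1)^{2−1} = 1×3 = 3 [KW]
Check (1,1) → sorted (1,1): b_i ≤ i ∀i, a PF.

3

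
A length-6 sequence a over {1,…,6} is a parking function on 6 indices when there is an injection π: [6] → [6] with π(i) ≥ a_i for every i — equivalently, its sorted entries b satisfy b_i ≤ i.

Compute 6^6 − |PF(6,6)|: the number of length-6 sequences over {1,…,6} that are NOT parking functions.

29849

#PF = (6−6+1)·(6+1)^(6−1) = 1×16807 = 16807 [KW]
One tuple (5,6,6,5,5,4) → sorted (4,5,5,5,6,6): b_1=4>1, not a PF.
6^6 − 16807 = 46656 − 16807 = 29849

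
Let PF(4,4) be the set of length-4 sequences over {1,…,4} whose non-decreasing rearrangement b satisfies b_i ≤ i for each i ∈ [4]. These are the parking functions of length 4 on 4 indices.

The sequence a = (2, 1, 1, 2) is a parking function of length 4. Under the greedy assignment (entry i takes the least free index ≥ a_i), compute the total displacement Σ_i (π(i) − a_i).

4

Σπ = 4·5/2 = 10 (π permutes [4]); Σa = 2+1+1+2 = 6; disp = 10−6 = 4.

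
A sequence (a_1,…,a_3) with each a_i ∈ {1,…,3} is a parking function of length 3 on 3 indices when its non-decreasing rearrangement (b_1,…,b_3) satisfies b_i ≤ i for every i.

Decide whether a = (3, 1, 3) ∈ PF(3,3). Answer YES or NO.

Order a: b = (1, 3, 3).
  b_1=1 ≤ 1
  b_2=3 > 2
  fails at i=2 ⇒ NO

NO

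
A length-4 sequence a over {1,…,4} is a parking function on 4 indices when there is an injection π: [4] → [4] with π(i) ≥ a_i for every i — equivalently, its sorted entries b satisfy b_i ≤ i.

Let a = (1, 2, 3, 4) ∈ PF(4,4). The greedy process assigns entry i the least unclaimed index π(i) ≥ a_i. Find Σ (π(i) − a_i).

Σπ = 4·5/2 = 10 (π permutes [4]); Σa = 1+2+3+4 = 10; disp = 10−10 = 0.

0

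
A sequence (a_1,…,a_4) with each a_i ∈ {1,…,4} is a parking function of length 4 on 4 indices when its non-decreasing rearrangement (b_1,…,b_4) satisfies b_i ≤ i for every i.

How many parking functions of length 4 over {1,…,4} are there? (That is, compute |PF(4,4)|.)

125

|PF(4,4)| = (4+1−4)·(4+1)^{4−1} = 1 · 125 = 125 (Pollak)
One tuple (1,1,3,3) → sorted (1,1,3,3): b_i ≤ i ∀i, a PF.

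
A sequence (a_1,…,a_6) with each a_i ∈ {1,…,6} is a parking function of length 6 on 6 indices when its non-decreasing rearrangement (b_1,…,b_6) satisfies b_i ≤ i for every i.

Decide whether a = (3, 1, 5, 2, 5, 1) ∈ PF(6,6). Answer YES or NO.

YES

Sorted: b = (1, 1, 2, 3, 5, 5).
  b_1=1 ≤ 1
  b_2=1 ≤ 2
  b_3=2 ≤ 3
  b_4=3 ≤ 4
  b_5=5 ≤ 5
  b_6=5 ≤ 6
All bounds hold ⇒ YES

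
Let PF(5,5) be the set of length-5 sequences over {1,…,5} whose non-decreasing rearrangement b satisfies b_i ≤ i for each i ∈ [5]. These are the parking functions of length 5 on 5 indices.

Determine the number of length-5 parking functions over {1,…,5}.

|PF| = (5−5+1)·(5+1)^(5−1) = 1 · 1296 = 1296 [KW]
One tuple (1,3,1,3,2) → sorted (1,1,2,3,3): b_i ≤ i ∀i, a PF.

1296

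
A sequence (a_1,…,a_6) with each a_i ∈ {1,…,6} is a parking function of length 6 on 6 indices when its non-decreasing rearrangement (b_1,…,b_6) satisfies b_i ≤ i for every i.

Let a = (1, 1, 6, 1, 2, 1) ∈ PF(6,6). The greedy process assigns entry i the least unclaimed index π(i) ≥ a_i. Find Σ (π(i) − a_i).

9

Σπ(i) = 1+…+6 = 21; Σa = 1+1+6+1+2+1 = 12; disp = 21−12 = 9.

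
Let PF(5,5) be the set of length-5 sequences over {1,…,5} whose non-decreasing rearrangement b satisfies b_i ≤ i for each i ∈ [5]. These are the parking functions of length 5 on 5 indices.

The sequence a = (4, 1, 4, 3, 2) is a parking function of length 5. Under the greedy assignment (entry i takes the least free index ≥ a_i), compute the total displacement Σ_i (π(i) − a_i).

Σπ(i) = 1+…+5 = 15; Σa = 4+1+4+3+2 = 14; disp = 15−14 = 1.

1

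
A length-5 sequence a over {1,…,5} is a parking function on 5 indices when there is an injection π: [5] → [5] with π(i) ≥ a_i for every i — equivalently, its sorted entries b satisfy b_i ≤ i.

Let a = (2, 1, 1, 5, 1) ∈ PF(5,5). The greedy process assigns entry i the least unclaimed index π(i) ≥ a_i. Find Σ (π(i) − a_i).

Σπ(i) = 1+…+5 = 15; Σa = 2+1+1+5+1 = 10; disp = 15−10 = 5.

5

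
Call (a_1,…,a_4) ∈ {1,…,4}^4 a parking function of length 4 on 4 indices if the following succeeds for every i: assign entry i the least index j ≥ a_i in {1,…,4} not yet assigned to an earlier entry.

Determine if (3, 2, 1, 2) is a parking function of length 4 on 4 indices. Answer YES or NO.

YES

Sorted: b = (1, 2, 2, 3).
  b_1=1 ≤ 1
  b_2=2 ≤ 2
  b_3=2 ≤ 3
  b_4=3 ≤ 4
All bounds hold ⇒ YES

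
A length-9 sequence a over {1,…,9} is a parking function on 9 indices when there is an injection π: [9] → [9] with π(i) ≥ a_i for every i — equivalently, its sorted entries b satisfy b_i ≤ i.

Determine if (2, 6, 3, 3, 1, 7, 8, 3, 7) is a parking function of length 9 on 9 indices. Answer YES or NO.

YES

Rearranged: b = (1, 2, 3, 3, 3, 6, 7, 7, 8).
  b_1=1 ≤ 1
  b_2=2 ≤ 2
  b_3=3 ≤ 3
  b_4=3 ≤ 4
  b_5=3 ≤ 5
  b_6=6 ≤ 6
  b_7=7 ≤ 7
  b_8=7 ≤ 8
  b_9=8 ≤ 9
All bounds hold ⇒ YES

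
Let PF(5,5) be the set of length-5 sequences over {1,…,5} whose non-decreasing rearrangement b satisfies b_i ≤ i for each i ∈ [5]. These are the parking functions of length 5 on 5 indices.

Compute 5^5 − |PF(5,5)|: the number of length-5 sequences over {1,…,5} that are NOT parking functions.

1829

#PF = (5−5+1)·(5+1)^(5−1) = 1×1296 = 1296 [KW]
Check (5,5,1,4,2) → sorted (1,2,4,5,5): b_3=4>3, not a PF.
5^5 − 1296 = 3125 − 1296 = 1829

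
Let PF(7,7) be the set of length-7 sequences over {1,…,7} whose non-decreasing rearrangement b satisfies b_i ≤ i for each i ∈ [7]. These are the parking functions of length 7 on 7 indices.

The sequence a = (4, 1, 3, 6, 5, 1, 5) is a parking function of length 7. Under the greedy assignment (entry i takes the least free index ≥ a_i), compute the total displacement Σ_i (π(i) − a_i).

Σπ(i) = 1+…+7 = 28; Σa = 4+1+3+6+5+1+5 = 25; disp = 28−25 = 3.

3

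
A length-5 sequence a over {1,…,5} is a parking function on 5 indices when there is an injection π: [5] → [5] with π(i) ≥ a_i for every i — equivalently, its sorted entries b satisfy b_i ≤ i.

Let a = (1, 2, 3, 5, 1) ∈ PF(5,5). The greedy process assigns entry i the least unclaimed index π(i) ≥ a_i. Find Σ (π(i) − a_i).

3

Σπ(i) = 1+…+5 = 15; Σa = 1+2+3+5+1 = 12; disp = 15−12 = 3.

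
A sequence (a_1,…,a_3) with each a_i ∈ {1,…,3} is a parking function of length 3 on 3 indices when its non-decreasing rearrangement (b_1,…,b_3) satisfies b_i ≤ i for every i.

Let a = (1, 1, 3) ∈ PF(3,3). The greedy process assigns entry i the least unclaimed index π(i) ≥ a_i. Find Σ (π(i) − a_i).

Σπ = 3·4/2 = 6 (π permutes [3]); Σa = 1+1+3 = 5; disp = 6−5 = 1.

1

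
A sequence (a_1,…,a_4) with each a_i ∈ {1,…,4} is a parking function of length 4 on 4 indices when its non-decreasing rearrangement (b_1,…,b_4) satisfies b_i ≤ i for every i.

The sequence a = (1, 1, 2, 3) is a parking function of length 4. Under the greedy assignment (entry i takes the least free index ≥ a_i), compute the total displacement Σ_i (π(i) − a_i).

3

Σπ = 10 ({1..4} each once); Σa = 1+1+2+3 = 7; disp = 10−7 = 3.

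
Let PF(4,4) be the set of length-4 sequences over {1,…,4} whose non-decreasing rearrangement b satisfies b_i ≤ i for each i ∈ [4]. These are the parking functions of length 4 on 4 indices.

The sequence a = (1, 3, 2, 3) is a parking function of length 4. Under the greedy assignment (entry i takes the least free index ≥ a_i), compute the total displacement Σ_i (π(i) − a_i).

1

Σπ = 4·5/2 = 10 (π permutes [4]); Σa = 1+3+2+3 = 9; disp = 10−9 = 1.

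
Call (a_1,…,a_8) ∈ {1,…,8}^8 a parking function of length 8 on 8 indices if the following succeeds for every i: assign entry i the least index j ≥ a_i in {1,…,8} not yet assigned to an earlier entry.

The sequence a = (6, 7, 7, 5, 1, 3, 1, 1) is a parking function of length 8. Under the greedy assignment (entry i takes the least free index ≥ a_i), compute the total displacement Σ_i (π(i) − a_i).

Σπ = 36 ({1..8} each once); Σa = 6+7+7+5+1+3+1+1 = 31; disp = 36−31 = 5.

5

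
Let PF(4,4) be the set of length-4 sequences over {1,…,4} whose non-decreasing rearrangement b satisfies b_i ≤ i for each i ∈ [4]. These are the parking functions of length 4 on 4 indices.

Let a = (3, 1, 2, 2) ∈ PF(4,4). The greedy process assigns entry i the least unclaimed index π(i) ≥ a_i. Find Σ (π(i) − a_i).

Σπ(i) = 1+…+4 = 10; Σa = 3+1+2+2 = 8; disp = 10−8 = 2.

2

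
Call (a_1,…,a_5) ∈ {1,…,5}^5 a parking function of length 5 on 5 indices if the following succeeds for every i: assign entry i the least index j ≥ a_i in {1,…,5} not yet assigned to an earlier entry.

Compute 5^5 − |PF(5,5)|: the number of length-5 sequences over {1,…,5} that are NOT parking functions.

#PF = (6−5)·6^(5−1) = 1×1296 = 1296 (Pollak)
Check (5,4,3,5,5) → sorted (3,4,5,5,5): b_1=3>1, not a PF.
5^5 − 1296 = 3125 − 1296 = 1829

1829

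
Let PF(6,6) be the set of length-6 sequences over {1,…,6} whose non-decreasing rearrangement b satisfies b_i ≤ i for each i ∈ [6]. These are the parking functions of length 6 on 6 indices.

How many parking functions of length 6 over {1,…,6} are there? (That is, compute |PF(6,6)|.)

Count = (6−6+1)·(6+1)^(6−1) = 1×16807 = 16807 (Pollak)
One tuple (1,1,2,3,2,6) → sorted (1,1,2,2,3,6): b_i ≤ i ∀i, a PF.

16807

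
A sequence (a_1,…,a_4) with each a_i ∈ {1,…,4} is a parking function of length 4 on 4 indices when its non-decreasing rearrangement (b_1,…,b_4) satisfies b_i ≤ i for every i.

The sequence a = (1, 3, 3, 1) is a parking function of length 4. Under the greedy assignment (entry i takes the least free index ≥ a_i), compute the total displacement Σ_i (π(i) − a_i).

2

Σπ = 10 ({1..4} each once); Σa = 1+3+3+1 = 8; disp = 10−8 = 2.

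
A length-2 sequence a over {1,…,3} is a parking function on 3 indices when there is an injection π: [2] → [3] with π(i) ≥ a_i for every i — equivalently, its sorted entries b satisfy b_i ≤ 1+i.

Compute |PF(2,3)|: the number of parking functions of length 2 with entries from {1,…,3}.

8

|PF(2,3)| = (4−2)·4^(2−1) = 2·4 = 8
Check (1,1) → sorted (1,1): b_i ≤ 1+i ∀i, a PF.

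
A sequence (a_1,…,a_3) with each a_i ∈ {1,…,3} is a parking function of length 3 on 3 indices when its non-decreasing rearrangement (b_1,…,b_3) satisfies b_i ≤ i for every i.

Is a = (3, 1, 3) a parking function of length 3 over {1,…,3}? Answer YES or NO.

Order a: b = (1, 3, 3).
  b_1=1 ≤ 1
  b_2=3 > 2
  fails at i=2 ⇒ NO

NO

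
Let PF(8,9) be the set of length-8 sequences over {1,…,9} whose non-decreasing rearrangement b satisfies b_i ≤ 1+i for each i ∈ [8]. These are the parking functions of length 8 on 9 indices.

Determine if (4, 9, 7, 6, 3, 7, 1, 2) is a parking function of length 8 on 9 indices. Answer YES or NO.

YES

Rearranged: b = (1, 2, 3, 4, 6, 7, 7, 9).
  b_1=1 ≤ 2
  b_2=2 ≤ 3
  b_3=3 ≤ 4
  b_4=4 ≤ 5
  b_5=6 ≤ 6
  b_6=7 ≤ 7
  b_7=7 ≤ 8
  b_8=9 ≤ 9
All bounds hold ⇒ YES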